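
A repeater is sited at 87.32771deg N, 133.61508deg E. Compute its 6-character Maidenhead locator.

PR67th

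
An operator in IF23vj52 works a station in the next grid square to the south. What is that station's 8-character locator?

Latitude extended square 2; −1 → 1.
The longitude characters are unchanged.

IF23vj51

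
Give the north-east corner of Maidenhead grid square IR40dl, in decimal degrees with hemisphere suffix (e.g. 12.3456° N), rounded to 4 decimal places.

80.5000° N, 11.6667° W

Field I=8, R=17: +8·20° lon, +17·10° lat → SW at lon -20°, lat 80°.
Square 4, 0: +4·2° lon, +0·1° lat → SW at lon -12°, lat 80°.
Subsquare d=3, l=11: +3·0.0833333° lon, +11·0.0416667° lat → SW at lon -11.75°, lat 80.4583°.
Cell spans 0.0833333° lon × 0.0416667° lat. NE corner is SW corner plus one full cell.
latitude 80.5000° N, longitude 11.6667° W.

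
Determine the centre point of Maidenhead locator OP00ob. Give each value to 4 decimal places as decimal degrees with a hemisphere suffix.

60.0625° N, 101.2083° E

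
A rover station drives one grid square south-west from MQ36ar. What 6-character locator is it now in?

Longitude subsquare a = 0; −1 → -1, wraps to 23 = x, carry into square.
Longitude square 3; −1 → 2.
Latitude subsquare r = 17; −1 → 16 = q.

MQ26xq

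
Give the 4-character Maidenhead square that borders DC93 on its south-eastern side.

Longitude square 9; +1 → 10, wraps to 0, carry into field.
Longitude field D = 3; +1 → 4 = E.
Latitude square 3; −1 → 2.

EC02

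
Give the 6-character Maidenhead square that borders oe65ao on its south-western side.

OE55xn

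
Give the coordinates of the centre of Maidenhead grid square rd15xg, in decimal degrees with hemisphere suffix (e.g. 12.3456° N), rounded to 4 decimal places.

Field R=17, D=3: +17·20° lon, +3·10° lat → SW at lon 160°, lat -60°.
Square 1, 5: +1·2° lon, +5·1° lat → SW at lon 162°, lat -55°.
Subsquare x=23, g=6: +23·0.0833333° lon, +6·0.0416667° lat → SW at lon 163.917°, lat -54.75°.
Cell spans 0.0833333° lon × 0.0416667° lat. Centre is SW corner plus half of each.
latitude 54.7292° S, longitude 163.9583° E.

54.7292° S, 163.9583° E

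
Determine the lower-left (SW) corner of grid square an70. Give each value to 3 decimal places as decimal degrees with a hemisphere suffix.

40.000° N, 166.000° W

Field A=0, N=13: +0·20° lon, +13·10° lat → SW at lon -180°, lat 40°.
Square 7, 0: +7·2° lon, +0·1° lat → SW at lon -166°, lat 40°.
latitude 40.000° N, longitude 166.000° W.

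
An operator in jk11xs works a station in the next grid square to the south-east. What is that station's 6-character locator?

JK21ar

Longitude subsquare x = 23; +1 → 24, wraps to 0 = a, carry into square.
Longitude square 1; +1 → 2.
Latitude subsquare s = 18; −1 → 17 = r.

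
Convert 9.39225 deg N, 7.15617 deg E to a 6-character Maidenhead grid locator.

JJ39nj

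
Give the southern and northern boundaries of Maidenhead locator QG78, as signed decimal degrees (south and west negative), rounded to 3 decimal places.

-22.000, -21.000

Field Q=16, G=6: +16·20° lon, +6·10° lat → SW at lon 140°, lat -30°.
Square 7, 8: +7·2° lon, +8·1° lat → SW at lon 154°, lat -22°.
Cell spans 2° lon × 1° lat.
south -22.000, north -21.000.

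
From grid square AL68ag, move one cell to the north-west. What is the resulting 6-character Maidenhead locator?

AL58xh

Longitude subsquare a = 0; −1 → -1, wraps to 23 = x, carry into square.
Longitude square 6; −1 → 5.
Latitude subsquare g = 6; +1 → 7 = h.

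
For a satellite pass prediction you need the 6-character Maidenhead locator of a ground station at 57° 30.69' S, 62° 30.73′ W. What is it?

FD82rl

Add 180° to longitude and 90° to latitude: 117.4878, 32.4885.
Field: 117.4878/20 → 5 → F, 32.4885/10 → 3 → D; chars FD.
Square: 17.4878/2 → 8, 2.4885/1 → 2; chars 82.
Subsquare: 1.4878/0.0833333 → 17 → r, 0.4885/0.0416667 → 11 → l; chars rl.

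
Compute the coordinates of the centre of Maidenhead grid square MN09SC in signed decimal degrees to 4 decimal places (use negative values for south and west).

49.1042, 61.5417

Field M=12, N=13: +12·20° lon, +13·10° lat → SW at lon 60°, lat 40°.
Square 0, 9: +0·2° lon, +9·1° lat → SW at lon 60°, lat 49°.
Subsquare s=18, c=2: +18·0.0833333° lon, +2·0.0416667° lat → SW at lon 61.5°, lat 49.0833°.
Cell spans 0.0833333° lon × 0.0416667° lat. Centre is SW corner plus half of each.
latitude 49.1042, longitude 61.5417.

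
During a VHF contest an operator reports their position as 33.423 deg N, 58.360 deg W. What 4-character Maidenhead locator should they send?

GM03

Shift to the Maidenhead origin (180°W, 90°S): lon 121.64, lat 123.42.
Field: 121.64/20 → 6 → G, 123.42/10 → 12 → M; chars GM.
Square: 1.64/2 → 0, 3.42/1 → 3; chars 03.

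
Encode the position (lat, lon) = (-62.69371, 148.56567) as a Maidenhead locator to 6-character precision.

QC47gh

Offset from 180°W / 90°S: lon 328.5657°, lat 27.3063°.
Field: 328.5657/20 → 16 → Q, 27.3063/10 → 2 → C; chars QC.
Square: 8.5657/2 → 4, 7.3063/1 → 7; chars 47.
Subsquare: 0.5657/0.0833333 → 6 → g, 0.3063/0.0416667 → 7 → h; chars gh.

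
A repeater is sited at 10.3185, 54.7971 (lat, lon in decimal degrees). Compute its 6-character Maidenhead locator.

LK70jh

Add 180° to longitude and 90° to latitude: 234.7971, 100.3185.
Field: 234.7971/20 → 11 → L, 100.3185/10 → 10 → K; chars LK.
Square: 14.7971/2 → 7, 0.3185/1 → 0; chars 70.
Subsquare: 0.7971/0.0833333 → 9 → j, 0.3185/0.0416667 → 7 → h; chars jh.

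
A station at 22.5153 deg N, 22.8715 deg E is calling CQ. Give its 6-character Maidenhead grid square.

KL12km

Offset from 180°W / 90°S: lon 202.8715°, lat 112.5153°.
Field (20°×10°, letters A–R): lon ⌊202.8715/20⌋ = 10 → K; lat ⌊112.5153/10⌋ = 11 → L.
Square (2°×1°, digits 0–9): lon ⌊2.8715/2⌋ = 1; lat ⌊2.5153/1⌋ = 2.
Subsquare (5′×2.5′, letters a–x): lon ⌊0.8715/0.0833333⌋ = 10 → k; lat ⌊0.5153/0.0416667⌋ = 12 → m.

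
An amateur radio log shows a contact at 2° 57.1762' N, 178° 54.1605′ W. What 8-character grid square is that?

AJ02nw18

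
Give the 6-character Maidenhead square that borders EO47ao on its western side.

Longitude subsquare a = 0; −1 → -1, wraps to 23 = x, carry into square.
Longitude square 4; −1 → 3.
The latitude characters are unchanged.

EO37xo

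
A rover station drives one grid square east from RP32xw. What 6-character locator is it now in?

RP42aw

Longitude subsquare x = 23; +1 → 24, wraps to 0 = a, carry into square.
Longitude square 3; +1 → 4.
The latitude characters are unchanged.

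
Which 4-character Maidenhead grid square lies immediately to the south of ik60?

IJ69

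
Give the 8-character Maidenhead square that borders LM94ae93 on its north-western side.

Longitude extended square 9; −1 → 8.
Latitude extended square 3; +1 → 4.

LM94ae84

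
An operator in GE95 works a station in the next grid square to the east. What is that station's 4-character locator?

Longitude square 9; +1 → 10, wraps to 0, carry into field.
Longitude field G = 6; +1 → 7 = H.
The latitude characters are unchanged.

HE05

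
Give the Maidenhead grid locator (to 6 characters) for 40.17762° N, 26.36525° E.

KN30ee

Add 180° to longitude and 90° to latitude: 206.3653, 130.1776.
Field: 206.3653/20 → 10 → K, 130.1776/10 → 13 → N; chars KN.
Square: 6.3653/2 → 3, 0.1776/1 → 0; chars 30.
Subsquare: 0.3653/0.0833333 → 4 → e, 0.1776/0.0416667 → 4 → e; chars ee.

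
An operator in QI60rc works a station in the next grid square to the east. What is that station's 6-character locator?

QI60sc

Longitude subsquare r = 17; +1 → 18 = s.
The latitude characters are unchanged.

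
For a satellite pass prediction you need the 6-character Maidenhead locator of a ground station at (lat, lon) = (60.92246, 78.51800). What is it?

MP90gw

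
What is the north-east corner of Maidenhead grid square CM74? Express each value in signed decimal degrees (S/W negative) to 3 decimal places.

35.000, -124.000

Field C=2, M=12: +2·20° lon, +12·10° lat → SW at lon -140°, lat 30°.
Square 7, 4: +7·2° lon, +4·1° lat → SW at lon -126°, lat 34°.
Cell spans 2° lon × 1° lat. NE corner is SW corner plus one full cell.
latitude 35.000, longitude -124.000.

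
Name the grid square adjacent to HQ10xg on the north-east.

HQ20ah

Longitude subsquare x = 23; +1 → 24, wraps to 0 = a, carry into square.
Longitude square 1; +1 → 2.
Latitude subsquare g = 6; +1 → 7 = h.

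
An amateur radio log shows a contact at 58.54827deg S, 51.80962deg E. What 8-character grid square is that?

LD51vk78

Shift to the Maidenhead origin (180°W, 90°S): lon 231.80962, lat 31.45173.
Field (20°×10°, letters A–R): lon ⌊231.80962/20⌋ = 11 → L; lat ⌊31.45173/10⌋ = 3 → D.
Square (2°×1°, digits 0–9): lon ⌊11.80962/2⌋ = 5; lat ⌊1.45173/1⌋ = 1.
Subsquare (5′×2.5′, letters a–x): lon ⌊1.80962/0.0833333⌋ = 21 → v; lat ⌊0.45173/0.0416667⌋ = 10 → k.
Extended square (30″×15″, digits 0–9): lon ⌊0.05962/0.00833333⌋ = 7; lat ⌊0.03506/0.00416667⌋ = 8.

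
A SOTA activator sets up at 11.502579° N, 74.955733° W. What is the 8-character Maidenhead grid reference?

FK21mm50

Add 180° to longitude and 90° to latitude: 105.04427, 101.50258.
Field: 105.04427/20 → 5 → F, 101.50258/10 → 10 → K; chars FK.
Square: 5.04427/2 → 2, 1.50258/1 → 1; chars 21.
Subsquare: 1.04427/0.0833333 → 12 → m, 0.50258/0.0416667 → 12 → m; chars mm.
Extended square: 0.04427/0.00833333 → 5, 0.00258/0.00416667 → 0; chars 50.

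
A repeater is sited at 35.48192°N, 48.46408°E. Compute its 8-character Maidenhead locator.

Offset from 180°W / 90°S: lon 228.46408°, lat 125.48192°.
Field: 228.46408/20 → 11 → L, 125.48192/10 → 12 → M; chars LM.
Square: 8.46408/2 → 4, 5.48192/1 → 5; chars 45.
Subsquare: 0.46408/0.0833333 → 5 → f, 0.48192/0.0416667 → 11 → l; chars fl.
Extended square: 0.04741/0.00833333 → 5, 0.02359/0.00416667 → 5; chars 55.

LM45fl55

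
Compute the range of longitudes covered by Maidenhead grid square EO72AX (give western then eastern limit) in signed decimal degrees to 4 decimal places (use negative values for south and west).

-86.0000, -85.9167

Field E=4, O=14: +4·20° lon, +14·10° lat → SW at lon -100°, lat 50°.
Square 7, 2: +7·2° lon, +2·1° lat → SW at lon -86°, lat 52°.
Subsquare a=0, x=23: +0·0.0833333° lon, +23·0.0416667° lat → SW at lon -86°, lat 52.9583°.
Cell spans 0.0833333° lon × 0.0416667° lat.
west -86.0000, east -85.9167.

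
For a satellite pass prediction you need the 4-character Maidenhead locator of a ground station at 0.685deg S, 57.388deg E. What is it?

Add 180° to longitude and 90° to latitude: 237.39, 89.31.
Field (20°×10°, letters A–R): lon ⌊237.39/20⌋ = 11 → L; lat ⌊89.31/10⌋ = 8 → I.
Square (2°×1°, digits 0–9): lon ⌊17.39/2⌋ = 8; lat ⌊9.31/1⌋ = 9.

LI89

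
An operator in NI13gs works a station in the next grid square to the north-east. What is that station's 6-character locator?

NI13ht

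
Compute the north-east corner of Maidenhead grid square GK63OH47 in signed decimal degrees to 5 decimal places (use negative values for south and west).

Field G=6, K=10: +6·20° lon, +10·10° lat → SW at lon -60°, lat 10°.
Square 6, 3: +6·2° lon, +3·1° lat → SW at lon -48°, lat 13°.
Subsquare o=14, h=7: +14·0.0833333° lon, +7·0.0416667° lat → SW at lon -46.8333°, lat 13.2917°.
Extended square 4, 7: +4·0.00833333° lon, +7·0.00416667° lat → SW at lon -46.8°, lat 13.3208°.
Cell spans 0.00833333° lon × 0.00416667° lat. NE corner is SW corner plus one full cell.
latitude 13.32500, longitude -46.79167.

13.32500, -46.79167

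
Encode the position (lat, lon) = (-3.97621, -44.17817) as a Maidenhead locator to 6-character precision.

Shift to the Maidenhead origin (180°W, 90°S): lon 135.8218, lat 86.0238.
Field (20°×10°, letters A–R): lon ⌊135.8218/20⌋ = 6 → G; lat ⌊86.0238/10⌋ = 8 → I.
Square (2°×1°, digits 0–9): lon ⌊15.8218/2⌋ = 7; lat ⌊6.0238/1⌋ = 6.
Subsquare (5′×2.5′, letters a–x): lon ⌊1.8218/0.0833333⌋ = 21 → v; lat ⌊0.0238/0.0416667⌋ = 0 → a.

GI76va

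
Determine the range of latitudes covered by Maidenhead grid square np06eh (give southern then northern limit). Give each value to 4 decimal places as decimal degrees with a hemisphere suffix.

Field N=13, P=15: +13·20° lon, +15·10° lat → SW at lon 80°, lat 60°.
Square 0, 6: +0·2° lon, +6·1° lat → SW at lon 80°, lat 66°.
Subsquare e=4, h=7: +4·0.0833333° lon, +7·0.0416667° lat → SW at lon 80.3333°, lat 66.2917°.
Cell spans 0.0833333° lon × 0.0416667° lat.
south 66.2917° N, north 66.3333° N.

66.2917° N, 66.3333° N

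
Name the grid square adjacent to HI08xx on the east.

HI18ax

Longitude subsquare x = 23; +1 → 24, wraps to 0 = a, carry into square.
Longitude square 0; +1 → 1.
The latitude characters are unchanged.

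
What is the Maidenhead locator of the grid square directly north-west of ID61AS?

Longitude subsquare a = 0; −1 → -1, wraps to 23 = x, carry into square.
Longitude square 6; −1 → 5.
Latitude subsquare s = 18; +1 → 19 = t.

ID51xt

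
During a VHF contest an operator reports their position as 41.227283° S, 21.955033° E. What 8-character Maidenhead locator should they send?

Add 180° to longitude and 90° to latitude: 201.95503, 48.77272.
Field: 201.95503/20 → 10 → K, 48.77272/10 → 4 → E; chars KE.
Square: 1.95503/2 → 0, 8.77272/1 → 8; chars 08.
Subsquare: 1.95503/0.0833333 → 23 → x, 0.77272/0.0416667 → 18 → s; chars xs.
Extended square: 0.03837/0.00833333 → 4, 0.02272/0.00416667 → 5; chars 45.

KE08xs45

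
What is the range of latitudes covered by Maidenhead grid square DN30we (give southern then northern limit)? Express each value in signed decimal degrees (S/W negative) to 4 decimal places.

Field D=3, N=13: +3·20° lon, +13·10° lat → SW at lon -120°, lat 40°.
Square 3, 0: +3·2° lon, +0·1° lat → SW at lon -114°, lat 40°.
Subsquare w=22, e=4: +22·0.0833333° lon, +4·0.0416667° lat → SW at lon -112.167°, lat 40.1667°.
Cell spans 0.0833333° lon × 0.0416667° lat.
south 40.1667, north 40.2083.

40.1667, 40.2083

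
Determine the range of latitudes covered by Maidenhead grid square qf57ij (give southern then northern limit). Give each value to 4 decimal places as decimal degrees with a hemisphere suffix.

32.6250° S, 32.5833° S

Field Q=16, F=5: +16·20° lon, +5·10° lat → SW at lon 140°, lat -40°.
Square 5, 7: +5·2° lon, +7·1° lat → SW at lon 150°, lat -33°.
Subsquare i=8, j=9: +8·0.0833333° lon, +9·0.0416667° lat → SW at lon 150.667°, lat -32.625°.
Cell spans 0.0833333° lon × 0.0416667° lat.
south 32.6250° S, north 32.5833° S.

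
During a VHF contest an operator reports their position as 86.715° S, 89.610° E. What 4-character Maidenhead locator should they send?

NA43

Offset from 180°W / 90°S: lon 269.61°, lat 3.28°.
Field: lon ⌊269.61/20⌋ = 13 → N; lat ⌊3.28/10⌋ = 0 → A.
Square: lon ⌊9.61/2⌋ = 4; lat ⌊3.28/1⌋ = 3.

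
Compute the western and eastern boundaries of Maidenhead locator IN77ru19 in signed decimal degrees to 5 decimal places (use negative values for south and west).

-4.57500, -4.56667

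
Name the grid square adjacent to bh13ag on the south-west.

Longitude subsquare a = 0; −1 → -1, wraps to 23 = x, carry into square.
Longitude square 1; −1 → 0.
Latitude subsquare g = 6; −1 → 5 = f.

BH03xf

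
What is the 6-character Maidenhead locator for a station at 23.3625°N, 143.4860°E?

QL13ri

Shift to the Maidenhead origin (180°W, 90°S): lon 323.4860, lat 113.3625.
Field: lon ⌊323.4860/20⌋ = 16 → Q; lat ⌊113.3625/10⌋ = 11 → L.
Square: lon ⌊3.4860/2⌋ = 1; lat ⌊3.3625/1⌋ = 3.
Subsquare: lon ⌊1.4860/0.0833333⌋ = 17 → r; lat ⌊0.3625/0.0416667⌋ = 8 → i.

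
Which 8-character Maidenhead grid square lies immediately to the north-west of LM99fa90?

Longitude extended square 9; −1 → 8.
Latitude extended square 0; +1 → 1.

LM99fa81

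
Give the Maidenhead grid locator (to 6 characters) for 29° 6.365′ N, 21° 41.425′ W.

HL99dc

Shift to the Maidenhead origin (180°W, 90°S): lon 158.3096, lat 119.1061.
Field: lon ⌊158.3096/20⌋ = 7 → H; lat ⌊119.1061/10⌋ = 11 → L.
Square: lon ⌊18.3096/2⌋ = 9; lat ⌊9.1061/1⌋ = 9.
Subsquare: lon ⌊0.3096/0.0833333⌋ = 3 → d; lat ⌊0.1061/0.0416667⌋ = 2 → c.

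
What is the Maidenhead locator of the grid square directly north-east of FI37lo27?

Longitude extended square 2; +1 → 3.
Latitude extended square 7; +1 → 8.

FI37lo38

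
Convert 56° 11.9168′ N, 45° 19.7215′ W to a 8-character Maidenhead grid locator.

GO76ie07

Shift to the Maidenhead origin (180°W, 90°S): lon 134.67131, lat 146.19861.
Field: 134.67131/20 → 6 → G, 146.19861/10 → 14 → O; chars GO.
Square: 14.67131/2 → 7, 6.19861/1 → 6; chars 76.
Subsquare: 0.67131/0.0833333 → 8 → i, 0.19861/0.0416667 → 4 → e; chars ie.
Extended square: 0.00464/0.00833333 → 0, 0.03195/0.00416667 → 7; chars 07.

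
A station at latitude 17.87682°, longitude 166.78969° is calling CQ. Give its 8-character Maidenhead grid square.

RK37jv40

Add 180° to longitude and 90° to latitude: 346.78969, 107.87682.
Field: 346.78969/20 → 17 → R, 107.87682/10 → 10 → K; chars RK.
Square: 6.78969/2 → 3, 7.87682/1 → 7; chars 37.
Subsquare: 0.78969/0.0833333 → 9 → j, 0.87682/0.0416667 → 21 → v; chars jv.
Extended square: 0.03969/0.00833333 → 4, 0.00182/0.00416667 → 0; chars 40.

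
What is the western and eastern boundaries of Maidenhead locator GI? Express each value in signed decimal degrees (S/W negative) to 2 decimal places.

-60.00, -40.00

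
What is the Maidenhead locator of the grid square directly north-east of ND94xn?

Longitude subsquare x = 23; +1 → 24, wraps to 0 = a, carry into square.
Longitude square 9; +1 → 10, wraps to 0, carry into field.
Longitude field N = 13; +1 → 14 = O.
Latitude subsquare n = 13; +1 → 14 = o.

OD04ao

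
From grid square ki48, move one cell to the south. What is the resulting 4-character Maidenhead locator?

KI47

Latitude square 8; −1 → 7.
The longitude characters are unchanged.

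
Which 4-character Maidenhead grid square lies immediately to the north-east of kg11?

KG22

Longitude square 1; +1 → 2.
Latitude square 1; +1 → 2.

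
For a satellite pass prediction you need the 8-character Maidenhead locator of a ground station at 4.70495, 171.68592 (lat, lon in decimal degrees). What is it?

RJ54uq29

Shift to the Maidenhead origin (180°W, 90°S): lon 351.68592, lat 94.70495.
Field: 351.68592/20 → 17 → R, 94.70495/10 → 9 → J; chars RJ.
Square: 11.68592/2 → 5, 4.70495/1 → 4; chars 54.
Subsquare: 1.68592/0.0833333 → 20 → u, 0.70495/0.0416667 → 16 → q; chars uq.
Extended square: 0.01925/0.00833333 → 2, 0.03828/0.00416667 → 9; chars 29.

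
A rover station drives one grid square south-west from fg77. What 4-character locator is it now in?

FG66

Longitude square 7; −1 → 6.
Latitude square 7; −1 → 6.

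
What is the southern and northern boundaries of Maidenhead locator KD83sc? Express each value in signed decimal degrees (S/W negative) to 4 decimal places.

-56.9167, -56.8750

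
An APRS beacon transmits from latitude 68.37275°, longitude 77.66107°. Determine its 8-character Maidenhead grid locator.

MP88ti99

Add 180° to longitude and 90° to latitude: 257.66107, 158.37275.
Field: 257.66107/20 → 12 → M, 158.37275/10 → 15 → P; chars MP.
Square: 17.66107/2 → 8, 8.37275/1 → 8; chars 88.
Subsquare: 1.66107/0.0833333 → 19 → t, 0.37275/0.0416667 → 8 → i; chars ti.
Extended square: 0.07774/0.00833333 → 9, 0.03942/0.00416667 → 9; chars 99.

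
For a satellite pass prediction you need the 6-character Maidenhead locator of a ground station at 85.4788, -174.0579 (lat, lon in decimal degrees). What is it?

Shift to the Maidenhead origin (180°W, 90°S): lon 5.9421, lat 175.4788.
Field: lon ⌊5.9421/20⌋ = 0 → A; lat ⌊175.4788/10⌋ = 17 → R.
Square: lon ⌊5.9421/2⌋ = 2; lat ⌊5.4788/1⌋ = 5.
Subsquare: lon ⌊1.9421/0.0833333⌋ = 23 → x; lat ⌊0.4788/0.0416667⌋ = 11 → l.

AR25xl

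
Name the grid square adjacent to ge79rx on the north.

Latitude subsquare x = 23; +1 → 24, wraps to 0 = a, carry into square.
Latitude square 9; +1 → 10, wraps to 0, carry into field.
Latitude field E = 4; +1 → 5 = F.
The longitude characters are unchanged.

GF70ra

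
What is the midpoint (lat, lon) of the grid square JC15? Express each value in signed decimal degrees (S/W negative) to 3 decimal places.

-64.500, 3.000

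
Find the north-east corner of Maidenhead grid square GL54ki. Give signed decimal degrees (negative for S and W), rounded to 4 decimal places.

24.3750, -49.0833

Field G=6, L=11: +6·20° lon, +11·10° lat → SW at lon -60°, lat 20°.
Square 5, 4: +5·2° lon, +4·1° lat → SW at lon -50°, lat 24°.
Subsquare k=10, i=8: +10·0.0833333° lon, +8·0.0416667° lat → SW at lon -49.1667°, lat 24.3333°.
Cell spans 0.0833333° lon × 0.0416667° lat. NE corner is SW corner plus one full cell.
latitude 24.3750, longitude -49.0833.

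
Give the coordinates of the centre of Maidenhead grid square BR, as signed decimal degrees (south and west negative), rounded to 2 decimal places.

Field B=1, R=17: +1·20° lon, +17·10° lat → SW at lon -160°, lat 80°.
Cell spans 20° lon × 10° lat. Centre is SW corner plus half of each.
latitude 85.00, longitude -150.00.

85.00, -150.00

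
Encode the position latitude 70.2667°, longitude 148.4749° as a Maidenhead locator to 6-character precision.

Add 180° to longitude and 90° to latitude: 328.4749, 160.2667.
Field: 328.4749/20 → 16 → Q, 160.2667/10 → 16 → Q; chars QQ.
Square: 8.4749/2 → 4, 0.2667/1 → 0; chars 40.
Subsquare: 0.4749/0.0833333 → 5 → f, 0.2667/0.0416667 → 6 → g; chars fg.

QQ40fg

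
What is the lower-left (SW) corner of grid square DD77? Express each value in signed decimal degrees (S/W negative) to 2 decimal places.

Field D=3, D=3: +3·20° lon, +3·10° lat → SW at lon -120°, lat -60°.
Square 7, 7: +7·2° lon, +7·1° lat → SW at lon -106°, lat -53°.
latitude -53.00, longitude -106.00.

-53.00, -106.00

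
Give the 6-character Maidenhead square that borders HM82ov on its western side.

Longitude subsquare o = 14; −1 → 13 = n.
The latitude characters are unchanged.

HM82nv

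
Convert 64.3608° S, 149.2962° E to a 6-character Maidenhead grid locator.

Offset from 180°W / 90°S: lon 329.2962°, lat 25.6392°.
Field: 329.2962/20 → 16 → Q, 25.6392/10 → 2 → C; chars QC.
Square: 9.2962/2 → 4, 5.6392/1 → 5; chars 45.
Subsquare: 1.2962/0.0833333 → 15 → p, 0.6392/0.0416667 → 15 → p; chars pp.

QC45pp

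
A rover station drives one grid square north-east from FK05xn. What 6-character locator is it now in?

FK15ao

Longitude subsquare x = 23; +1 → 24, wraps to 0 = a, carry into square.
Longitude square 0; +1 → 1.
Latitude subsquare n = 13; +1 → 14 = o.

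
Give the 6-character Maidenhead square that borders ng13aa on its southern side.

NG12ax

Latitude subsquare a = 0; −1 → -1, wraps to 23 = x, carry into square.
Latitude square 3; −1 → 2.
The longitude characters are unchanged.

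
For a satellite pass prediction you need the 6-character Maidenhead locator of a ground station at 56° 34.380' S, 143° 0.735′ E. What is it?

Offset from 180°W / 90°S: lon 323.0122°, lat 33.4270°.
Field (20°×10°, letters A–R): lon ⌊323.0122/20⌋ = 16 → Q; lat ⌊33.4270/10⌋ = 3 → D.
Square (2°×1°, digits 0–9): lon ⌊3.0122/2⌋ = 1; lat ⌊3.4270/1⌋ = 3.
Subsquare (5′×2.5′, letters a–x): lon ⌊1.0122/0.0833333⌋ = 12 → m; lat ⌊0.4270/0.0416667⌋ = 10 → k.

QD13mk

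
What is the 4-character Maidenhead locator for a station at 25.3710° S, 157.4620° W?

BG14

Shift to the Maidenhead origin (180°W, 90°S): lon 22.54, lat 64.63.
Field: 22.54/20 → 1 → B, 64.63/10 → 6 → G; chars BG.
Square: 2.54/2 → 1, 4.63/1 → 4; chars 14.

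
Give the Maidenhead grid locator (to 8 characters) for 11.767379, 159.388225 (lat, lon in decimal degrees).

QK91qs64

Add 180° to longitude and 90° to latitude: 339.38823, 101.76738.
Field: lon ⌊339.38823/20⌋ = 16 → Q; lat ⌊101.76738/10⌋ = 10 → K.
Square: lon ⌊19.38823/2⌋ = 9; lat ⌊1.76738/1⌋ = 1.
Subsquare: lon ⌊1.38823/0.0833333⌋ = 16 → q; lat ⌊0.76738/0.0416667⌋ = 18 → s.
Extended square: lon ⌊0.05489/0.00833333⌋ = 6; lat ⌊0.01738/0.00416667⌋ = 4.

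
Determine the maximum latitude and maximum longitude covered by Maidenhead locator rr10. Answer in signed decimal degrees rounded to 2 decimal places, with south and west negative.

81.00, 164.00

Field R=17, R=17: +17·20° lon, +17·10° lat → SW at lon 160°, lat 80°.
Square 1, 0: +1·2° lon, +0·1° lat → SW at lon 162°, lat 80°.
Cell spans 2° lon × 1° lat. NE corner is SW corner plus one full cell.
latitude 81.00, longitude 164.00.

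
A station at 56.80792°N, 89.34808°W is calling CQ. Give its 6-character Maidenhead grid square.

Shift to the Maidenhead origin (180°W, 90°S): lon 90.6519, lat 146.8079.
Field (20°×10°, letters A–R): 90.6519/20 → 4 → E, 146.8079/10 → 14 → O; chars EO.
Square (2°×1°, digits 0–9): 10.6519/2 → 5, 6.8079/1 → 6; chars 56.
Subsquare (5′×2.5′, letters a–x): 0.6519/0.0833333 → 7 → h, 0.8079/0.0416667 → 19 → t; chars ht.

EO56ht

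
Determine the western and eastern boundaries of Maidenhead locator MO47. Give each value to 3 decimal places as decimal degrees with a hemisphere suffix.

68.000° E, 70.000° E

Field M=12, O=14: +12·20° lon, +14·10° lat → SW at lon 60°, lat 50°.
Square 4, 7: +4·2° lon, +7·1° lat → SW at lon 68°, lat 57°.
Cell spans 2° lon × 1° lat.
west 68.000° E, east 70.000° E.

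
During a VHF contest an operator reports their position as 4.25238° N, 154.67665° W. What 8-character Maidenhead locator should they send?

Offset from 180°W / 90°S: lon 25.32335°, lat 94.25238°.
Field (20°×10°, letters A–R): 25.32335/20 → 1 → B, 94.25238/10 → 9 → J; chars BJ.
Square (2°×1°, digits 0–9): 5.32335/2 → 2, 4.25238/1 → 4; chars 24.
Subsquare (5′×2.5′, letters a–x): 1.32335/0.0833333 → 15 → p, 0.25238/0.0416667 → 6 → g; chars pg.
Extended square (30″×15″, digits 0–9): 0.07335/0.00833333 → 8, 0.00238/0.00416667 → 0; chars 80.

BJ24pg80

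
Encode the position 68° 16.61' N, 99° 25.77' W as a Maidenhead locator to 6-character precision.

EP08gg

Offset from 180°W / 90°S: lon 80.5705°, lat 158.2768°.
Field: 80.5705/20 → 4 → E, 158.2768/10 → 15 → P; chars EP.
Square: 0.5705/2 → 0, 8.2768/1 → 8; chars 08.
Subsquare: 0.5705/0.0833333 → 6 → g, 0.2768/0.0416667 → 6 → g; chars gg.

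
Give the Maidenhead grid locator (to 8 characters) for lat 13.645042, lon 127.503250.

Shift to the Maidenhead origin (180°W, 90°S): lon 307.50325, lat 103.64504.
Field (20°×10°, letters A–R): lon ⌊307.50325/20⌋ = 15 → P; lat ⌊103.64504/10⌋ = 10 → K.
Square (2°×1°, digits 0–9): lon ⌊7.50325/2⌋ = 3; lat ⌊3.64504/1⌋ = 3.
Subsquare (5′×2.5′, letters a–x): lon ⌊1.50325/0.0833333⌋ = 18 → s; lat ⌊0.64504/0.0416667⌋ = 15 → p.
Extended square (30″×15″, digits 0–9): lon ⌊0.00325/0.00833333⌋ = 0; lat ⌊0.02004/0.00416667⌋ = 4.

PK33sp04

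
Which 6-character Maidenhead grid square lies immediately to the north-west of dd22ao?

DD12xp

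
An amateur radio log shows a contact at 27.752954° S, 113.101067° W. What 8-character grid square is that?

Shift to the Maidenhead origin (180°W, 90°S): lon 66.89893, lat 62.24705.
Field: lon ⌊66.89893/20⌋ = 3 → D; lat ⌊62.24705/10⌋ = 6 → G.
Square: lon ⌊6.89893/2⌋ = 3; lat ⌊2.24705/1⌋ = 2.
Subsquare: lon ⌊0.89893/0.0833333⌋ = 10 → k; lat ⌊0.24705/0.0416667⌋ = 5 → f.
Extended square: lon ⌊0.06560/0.00833333⌋ = 7; lat ⌊0.03871/0.00416667⌋ = 9.

DG32kf79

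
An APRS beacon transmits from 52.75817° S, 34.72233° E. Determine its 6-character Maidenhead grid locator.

Shift to the Maidenhead origin (180°W, 90°S): lon 214.7223, lat 37.2418.
Field: lon ⌊214.7223/20⌋ = 10 → K; lat ⌊37.2418/10⌋ = 3 → D.
Square: lon ⌊14.7223/2⌋ = 7; lat ⌊7.2418/1⌋ = 7.
Subsquare: lon ⌊0.7223/0.0833333⌋ = 8 → i; lat ⌊0.2418/0.0416667⌋ = 5 → f.

KD77if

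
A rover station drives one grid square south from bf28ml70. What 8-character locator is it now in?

Latitude extended square 0; −1 → -1, wraps to 9, carry into subsquare.
Latitude subsquare l = 11; −1 → 10 = k.
The longitude characters are unchanged.

BF28mk79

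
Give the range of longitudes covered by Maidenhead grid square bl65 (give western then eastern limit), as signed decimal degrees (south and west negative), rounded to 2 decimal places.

-148.00, -146.00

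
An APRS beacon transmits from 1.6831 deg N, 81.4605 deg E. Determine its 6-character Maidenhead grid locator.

Offset from 180°W / 90°S: lon 261.4605°, lat 91.6831°.
Field: lon ⌊261.4605/20⌋ = 13 → N; lat ⌊91.6831/10⌋ = 9 → J.
Square: lon ⌊1.4605/2⌋ = 0; lat ⌊1.6831/1⌋ = 1.
Subsquare: lon ⌊1.4605/0.0833333⌋ = 17 → r; lat ⌊0.6831/0.0416667⌋ = 16 → q.

NJ01rq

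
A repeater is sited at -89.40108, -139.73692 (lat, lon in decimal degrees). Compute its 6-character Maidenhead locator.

CA00do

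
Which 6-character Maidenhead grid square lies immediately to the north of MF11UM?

MF11un

Latitude subsquare m = 12; +1 → 13 = n.
The longitude characters are unchanged.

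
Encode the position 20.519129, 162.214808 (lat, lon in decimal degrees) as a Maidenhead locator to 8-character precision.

Offset from 180°W / 90°S: lon 342.21481°, lat 110.51913°.
Field: 342.21481/20 → 17 → R, 110.51913/10 → 11 → L; chars RL.
Square: 2.21481/2 → 1, 0.51913/1 → 0; chars 10.
Subsquare: 0.21481/0.0833333 → 2 → c, 0.51913/0.0416667 → 12 → m; chars cm.
Extended square: 0.04814/0.00833333 → 5, 0.01913/0.00416667 → 4; chars 54.

RL10cm54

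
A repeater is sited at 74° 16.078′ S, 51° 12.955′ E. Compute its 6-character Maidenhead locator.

Shift to the Maidenhead origin (180°W, 90°S): lon 231.2159, lat 15.7320.
Field: lon ⌊231.2159/20⌋ = 11 → L; lat ⌊15.7320/10⌋ = 1 → B.
Square: lon ⌊11.2159/2⌋ = 5; lat ⌊5.7320/1⌋ = 5.
Subsquare: lon ⌊1.2159/0.0833333⌋ = 14 → o; lat ⌊0.7320/0.0416667⌋ = 17 → r.

LB55or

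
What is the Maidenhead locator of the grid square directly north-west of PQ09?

OR90

Longitude square 0; −1 → -1, wraps to 9, carry into field.
Longitude field P = 15; −1 → 14 = O.
Latitude square 9; +1 → 10, wraps to 0, carry into field.
Latitude field Q = 16; +1 → 17 = R.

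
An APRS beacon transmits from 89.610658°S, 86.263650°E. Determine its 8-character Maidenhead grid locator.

Add 180° to longitude and 90° to latitude: 266.26365, 0.38934.
Field: 266.26365/20 → 13 → N, 0.38934/10 → 0 → A; chars NA.
Square: 6.26365/2 → 3, 0.38934/1 → 0; chars 30.
Subsquare: 0.26365/0.0833333 → 3 → d, 0.38934/0.0416667 → 9 → j; chars dj.
Extended square: 0.01365/0.00833333 → 1, 0.01434/0.00416667 → 3; chars 13.

NA30dj13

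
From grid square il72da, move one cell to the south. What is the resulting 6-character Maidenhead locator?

IL71dx

Latitude subsquare a = 0; −1 → -1, wraps to 23 = x, carry into square.
Latitude square 2; −1 → 1.
The longitude characters are unchanged.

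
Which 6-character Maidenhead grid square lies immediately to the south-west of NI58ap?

NI48xo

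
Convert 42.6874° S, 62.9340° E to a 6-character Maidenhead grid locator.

Offset from 180°W / 90°S: lon 242.9340°, lat 47.3126°.
Field: lon ⌊242.9340/20⌋ = 12 → M; lat ⌊47.3126/10⌋ = 4 → E.
Square: lon ⌊2.9340/2⌋ = 1; lat ⌊7.3126/1⌋ = 7.
Subsquare: lon ⌊0.9340/0.0833333⌋ = 11 → l; lat ⌊0.3126/0.0416667⌋ = 7 → h.

ME17lh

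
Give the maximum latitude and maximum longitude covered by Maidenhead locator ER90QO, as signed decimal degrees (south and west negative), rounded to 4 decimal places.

Field E=4, R=17: +4·20° lon, +17·10° lat → SW at lon -100°, lat 80°.
Square 9, 0: +9·2° lon, +0·1° lat → SW at lon -82°, lat 80°.
Subsquare q=16, o=14: +16·0.0833333° lon, +14·0.0416667° lat → SW at lon -80.6667°, lat 80.5833°.
Cell spans 0.0833333° lon × 0.0416667° lat. NE corner is SW corner plus one full cell.
latitude 80.6250, longitude -80.5833.

80.6250, -80.5833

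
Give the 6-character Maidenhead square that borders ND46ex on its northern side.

Latitude subsquare x = 23; +1 → 24, wraps to 0 = a, carry into square.
Latitude square 6; +1 → 7.
The longitude characters are unchanged.

ND47ea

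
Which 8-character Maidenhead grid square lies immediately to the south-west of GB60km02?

Longitude extended square 0; −1 → -1, wraps to 9, carry into subsquare.
Longitude subsquare k = 10; −1 → 9 = j.
Latitude extended square 2; −1 → 1.

GB60jm91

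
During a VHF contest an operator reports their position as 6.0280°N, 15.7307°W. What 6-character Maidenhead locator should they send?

IJ26da

Offset from 180°W / 90°S: lon 164.2693°, lat 96.0280°.
Field: 164.2693/20 → 8 → I, 96.0280/10 → 9 → J; chars IJ.
Square: 4.2693/2 → 2, 6.0280/1 → 6; chars 26.
Subsquare: 0.2693/0.0833333 → 3 → d, 0.0280/0.0416667 → 0 → a; chars da.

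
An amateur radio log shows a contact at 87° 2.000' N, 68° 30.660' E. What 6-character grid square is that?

Shift to the Maidenhead origin (180°W, 90°S): lon 248.5110, lat 177.0333.
Field (20°×10°, letters A–R): lon ⌊248.5110/20⌋ = 12 → M; lat ⌊177.0333/10⌋ = 17 → R.
Square (2°×1°, digits 0–9): lon ⌊8.5110/2⌋ = 4; lat ⌊7.0333/1⌋ = 7.
Subsquare (5′×2.5′, letters a–x): lon ⌊0.5110/0.0833333⌋ = 6 → g; lat ⌊0.0333/0.0416667⌋ = 0 → a.

MR47ga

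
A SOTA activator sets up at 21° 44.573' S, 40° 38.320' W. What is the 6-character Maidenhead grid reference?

GG98qg

Shift to the Maidenhead origin (180°W, 90°S): lon 139.3613, lat 68.2571.
Field (20°×10°, letters A–R): 139.3613/20 → 6 → G, 68.2571/10 → 6 → G; chars GG.
Square (2°×1°, digits 0–9): 19.3613/2 → 9, 8.2571/1 → 8; chars 98.
Subsquare (5′×2.5′, letters a–x): 1.3613/0.0833333 → 16 → q, 0.2571/0.0416667 → 6 → g; chars qg.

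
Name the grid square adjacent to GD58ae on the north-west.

GD48xf

Longitude subsquare a = 0; −1 → -1, wraps to 23 = x, carry into square.
Longitude square 5; −1 → 4.
Latitude subsquare e = 4; +1 → 5 = f.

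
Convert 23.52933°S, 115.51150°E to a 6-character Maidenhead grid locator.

Shift to the Maidenhead origin (180°W, 90°S): lon 295.5115, lat 66.4707.
Field: lon ⌊295.5115/20⌋ = 14 → O; lat ⌊66.4707/10⌋ = 6 → G.
Square: lon ⌊15.5115/2⌋ = 7; lat ⌊6.4707/1⌋ = 6.
Subsquare: lon ⌊1.5115/0.0833333⌋ = 18 → s; lat ⌊0.4707/0.0416667⌋ = 11 → l.

OG76sl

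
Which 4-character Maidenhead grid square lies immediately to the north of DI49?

DJ40

Latitude square 9; +1 → 10, wraps to 0, carry into field.
Latitude field I = 8; +1 → 9 = J.
The longitude characters are unchanged.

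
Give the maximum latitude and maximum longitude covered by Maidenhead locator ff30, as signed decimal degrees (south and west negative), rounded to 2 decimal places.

-39.00, -72.00

Field F=5, F=5: +5·20° lon, +5·10° lat → SW at lon -80°, lat -40°.
Square 3, 0: +3·2° lon, +0·1° lat → SW at lon -74°, lat -40°.
Cell spans 2° lon × 1° lat. NE corner is SW corner plus one full cell.
latitude -39.00, longitude -72.00.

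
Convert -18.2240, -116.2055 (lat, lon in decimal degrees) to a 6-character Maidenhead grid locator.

Add 180° to longitude and 90° to latitude: 63.7945, 71.7760.
Field: 63.7945/20 → 3 → D, 71.7760/10 → 7 → H; chars DH.
Square: 3.7945/2 → 1, 1.7760/1 → 1; chars 11.
Subsquare: 1.7945/0.0833333 → 21 → v, 0.7760/0.0416667 → 18 → s; chars vs.

DH11vs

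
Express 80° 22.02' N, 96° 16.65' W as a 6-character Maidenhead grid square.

ER10ui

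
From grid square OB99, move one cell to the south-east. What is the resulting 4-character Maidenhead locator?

Longitude square 9; +1 → 10, wraps to 0, carry into field.
Longitude field O = 14; +1 → 15 = P.
Latitude square 9; −1 → 8.

PB08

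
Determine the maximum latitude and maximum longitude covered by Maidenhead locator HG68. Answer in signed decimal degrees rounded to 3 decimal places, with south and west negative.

Field H=7, G=6: +7·20° lon, +6·10° lat → SW at lon -40°, lat -30°.
Square 6, 8: +6·2° lon, +8·1° lat → SW at lon -28°, lat -22°.
Cell spans 2° lon × 1° lat. NE corner is SW corner plus one full cell.
latitude -21.000, longitude -26.000.

-21.000, -26.000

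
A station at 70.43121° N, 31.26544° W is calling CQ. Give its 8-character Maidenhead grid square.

HQ40ik83

Shift to the Maidenhead origin (180°W, 90°S): lon 148.73456, lat 160.43121.
Field: lon ⌊148.73456/20⌋ = 7 → H; lat ⌊160.43121/10⌋ = 16 → Q.
Square: lon ⌊8.73456/2⌋ = 4; lat ⌊0.43121/1⌋ = 0.
Subsquare: lon ⌊0.73456/0.0833333⌋ = 8 → i; lat ⌊0.43121/0.0416667⌋ = 10 → k.
Extended square: lon ⌊0.06789/0.00833333⌋ = 8; lat ⌊0.01454/0.00416667⌋ = 3.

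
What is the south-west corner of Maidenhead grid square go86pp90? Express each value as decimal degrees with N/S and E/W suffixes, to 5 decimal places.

Field G=6, O=14: +6·20° lon, +14·10° lat → SW at lon -60°, lat 50°.
Square 8, 6: +8·2° lon, +6·1° lat → SW at lon -44°, lat 56°.
Subsquare p=15, p=15: +15·0.0833333° lon, +15·0.0416667° lat → SW at lon -42.75°, lat 56.625°.
Extended square 9, 0: +9·0.00833333° lon, +0·0.00416667° lat → SW at lon -42.675°, lat 56.625°.
latitude 56.62500° N, longitude 42.67500° W.

56.62500° N, 42.67500° W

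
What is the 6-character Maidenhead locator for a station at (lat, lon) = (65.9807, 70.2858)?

MP55dx

Add 180° to longitude and 90° to latitude: 250.2858, 155.9807.
Field: lon ⌊250.2858/20⌋ = 12 → M; lat ⌊155.9807/10⌋ = 15 → P.
Square: lon ⌊10.2858/2⌋ = 5; lat ⌊5.9807/1⌋ = 5.
Subsquare: lon ⌊0.2858/0.0833333⌋ = 3 → d; lat ⌊0.9807/0.0416667⌋ = 23 → x.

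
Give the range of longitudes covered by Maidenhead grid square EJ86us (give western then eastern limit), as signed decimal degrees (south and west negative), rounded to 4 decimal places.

Field E=4, J=9: +4·20° lon, +9·10° lat → SW at lon -100°, lat 0°.
Square 8, 6: +8·2° lon, +6·1° lat → SW at lon -84°, lat 6°.
Subsquare u=20, s=18: +20·0.0833333° lon, +18·0.0416667° lat → SW at lon -82.3333°, lat 6.75°.
Cell spans 0.0833333° lon × 0.0416667° lat.
west -82.3333, east -82.2500.

-82.3333, -82.2500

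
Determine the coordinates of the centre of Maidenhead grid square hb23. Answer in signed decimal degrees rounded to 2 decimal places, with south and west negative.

Field H=7, B=1: +7·20° lon, +1·10° lat → SW at lon -40°, lat -80°.
Square 2, 3: +2·2° lon, +3·1° lat → SW at lon -36°, lat -77°.
Cell spans 2° lon × 1° lat. Centre is SW corner plus half of each.
latitude -76.50, longitude -35.00.

-76.50, -35.00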